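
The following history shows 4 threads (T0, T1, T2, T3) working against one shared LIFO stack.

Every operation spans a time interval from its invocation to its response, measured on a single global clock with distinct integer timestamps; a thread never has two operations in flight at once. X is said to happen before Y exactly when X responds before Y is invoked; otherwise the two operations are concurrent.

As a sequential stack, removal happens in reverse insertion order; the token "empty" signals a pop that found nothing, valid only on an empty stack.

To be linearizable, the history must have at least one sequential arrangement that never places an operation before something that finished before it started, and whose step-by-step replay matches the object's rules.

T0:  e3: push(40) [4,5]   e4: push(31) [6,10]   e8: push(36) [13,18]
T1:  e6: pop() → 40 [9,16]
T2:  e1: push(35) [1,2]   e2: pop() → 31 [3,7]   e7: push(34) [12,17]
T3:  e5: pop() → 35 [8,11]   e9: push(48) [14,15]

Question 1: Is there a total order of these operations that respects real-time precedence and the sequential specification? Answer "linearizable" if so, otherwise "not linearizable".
witness order: e1, e3, e4, e2, e6, e5, e7, e8, e9
step 1: e1 push(35) — stack <35>
step 2: e3 push(40) — stack <35,40>
step 3: e4 push(31) — stack <35,40,31>
step 4: e2 pop() → 31 — stack <35,40>
step 5: e6 pop() → 40 — stack <35>
step 6: e5 pop() → 35 — stack <>
step 7: e7 push(34) — stack <34>
step 8: e8 push(36) — stack <34,36>
step 9: e9 push(48) — stack <34,36,48>

linearizable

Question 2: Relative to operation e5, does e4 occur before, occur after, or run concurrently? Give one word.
Answer: concurrent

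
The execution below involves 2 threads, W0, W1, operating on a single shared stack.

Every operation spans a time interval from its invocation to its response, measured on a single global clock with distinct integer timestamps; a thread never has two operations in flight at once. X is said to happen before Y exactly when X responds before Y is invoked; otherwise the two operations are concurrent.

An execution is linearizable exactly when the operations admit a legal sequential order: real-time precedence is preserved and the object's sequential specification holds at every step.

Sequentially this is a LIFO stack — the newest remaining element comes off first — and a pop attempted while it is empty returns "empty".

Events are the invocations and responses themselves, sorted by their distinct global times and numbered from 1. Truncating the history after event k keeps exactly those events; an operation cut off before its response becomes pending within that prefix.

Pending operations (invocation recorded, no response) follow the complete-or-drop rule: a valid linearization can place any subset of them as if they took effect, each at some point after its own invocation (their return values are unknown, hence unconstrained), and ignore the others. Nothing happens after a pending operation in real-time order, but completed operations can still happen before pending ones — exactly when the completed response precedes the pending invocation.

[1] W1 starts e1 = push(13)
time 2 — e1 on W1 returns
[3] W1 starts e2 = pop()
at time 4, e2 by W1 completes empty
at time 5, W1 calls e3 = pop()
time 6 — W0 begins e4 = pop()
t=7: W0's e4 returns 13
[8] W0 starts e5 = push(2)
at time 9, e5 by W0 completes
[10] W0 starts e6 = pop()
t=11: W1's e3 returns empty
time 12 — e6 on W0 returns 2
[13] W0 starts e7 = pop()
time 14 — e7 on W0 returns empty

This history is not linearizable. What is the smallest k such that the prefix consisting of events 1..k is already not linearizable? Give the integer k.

a valid linearization of events 1..3 exists, for instance e1:
step 1: e1 push(13) — stack <13>
include event 4 — e2 responding at 4 — and every candidate order breaks
sample order e1, e2 stalls at step 2 — e2 pop() → empty has no legal effect

4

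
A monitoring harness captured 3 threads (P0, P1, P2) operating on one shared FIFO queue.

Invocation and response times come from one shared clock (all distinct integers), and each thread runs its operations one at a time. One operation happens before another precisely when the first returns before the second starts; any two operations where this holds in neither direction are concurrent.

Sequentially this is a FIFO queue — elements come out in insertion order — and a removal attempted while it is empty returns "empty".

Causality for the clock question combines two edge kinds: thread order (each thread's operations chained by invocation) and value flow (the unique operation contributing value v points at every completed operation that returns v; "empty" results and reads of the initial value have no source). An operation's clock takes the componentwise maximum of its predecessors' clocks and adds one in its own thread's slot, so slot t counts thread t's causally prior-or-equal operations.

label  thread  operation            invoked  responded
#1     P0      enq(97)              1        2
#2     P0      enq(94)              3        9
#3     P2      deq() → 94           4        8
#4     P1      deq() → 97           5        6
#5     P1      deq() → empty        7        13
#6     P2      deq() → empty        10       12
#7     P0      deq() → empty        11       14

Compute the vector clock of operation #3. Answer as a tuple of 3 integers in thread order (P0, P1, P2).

#1 (invocation 1): nothing precedes it; P0's component alone gives (1, 0, 0)
VC(#4, invoked at 5): max of VC(#1)=(1, 0, 0), then +1 on thread P1 → (1, 1, 0)
VC(#2, invoked at 3): max of VC(#1)=(1, 0, 0), then +1 on thread P0 → (2, 0, 0)
VC(#5, invoked at 7): max of VC(#4)=(1, 1, 0), then +1 on thread P1 → (1, 2, 0)
VC(#3, invoked at 4): max of VC(#2)=(2, 0, 0), then +1 on thread P2 → (2, 0, 1)
VC(#7, invoked at 11): max of VC(#2)=(2, 0, 0), then +1 on thread P0 → (3, 0, 0)
VC(#6, invoked at 10): max of VC(#3)=(2, 0, 1), then +1 on thread P2 → (2, 0, 2)
target: VC(#3) = (2, 0, 1)

(2, 0, 1)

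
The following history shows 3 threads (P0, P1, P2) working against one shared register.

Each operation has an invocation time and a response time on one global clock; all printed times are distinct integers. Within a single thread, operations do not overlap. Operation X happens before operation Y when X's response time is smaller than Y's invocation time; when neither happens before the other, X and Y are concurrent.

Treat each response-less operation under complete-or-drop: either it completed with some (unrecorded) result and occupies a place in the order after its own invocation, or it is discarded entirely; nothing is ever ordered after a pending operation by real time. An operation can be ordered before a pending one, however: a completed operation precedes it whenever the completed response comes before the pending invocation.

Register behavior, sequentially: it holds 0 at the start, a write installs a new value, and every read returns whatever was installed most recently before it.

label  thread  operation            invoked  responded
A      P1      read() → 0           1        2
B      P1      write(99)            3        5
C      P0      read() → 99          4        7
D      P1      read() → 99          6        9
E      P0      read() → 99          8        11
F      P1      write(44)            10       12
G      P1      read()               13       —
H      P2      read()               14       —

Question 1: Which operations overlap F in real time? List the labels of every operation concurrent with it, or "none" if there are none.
Answer: E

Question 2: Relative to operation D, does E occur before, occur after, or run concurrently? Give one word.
Answer: concurrent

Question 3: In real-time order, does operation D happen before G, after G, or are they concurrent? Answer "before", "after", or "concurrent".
Answer: before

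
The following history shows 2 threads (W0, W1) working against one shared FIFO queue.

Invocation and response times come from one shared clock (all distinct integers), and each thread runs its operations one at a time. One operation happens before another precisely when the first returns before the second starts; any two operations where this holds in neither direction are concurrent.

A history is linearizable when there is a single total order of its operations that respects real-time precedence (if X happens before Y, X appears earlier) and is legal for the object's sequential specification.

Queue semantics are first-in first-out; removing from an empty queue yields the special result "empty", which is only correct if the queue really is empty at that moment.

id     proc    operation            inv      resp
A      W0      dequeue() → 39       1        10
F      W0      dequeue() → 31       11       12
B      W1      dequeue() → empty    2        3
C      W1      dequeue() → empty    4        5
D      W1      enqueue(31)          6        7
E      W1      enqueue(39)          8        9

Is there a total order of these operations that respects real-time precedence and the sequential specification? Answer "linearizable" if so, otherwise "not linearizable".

through event 9 a valid linearization exists; event 10 (A responding at time 10) ends that
every one of the 5 real-time-consistent orders over 5 completed FIFO queue ops fails the sequential spec
one such order, A, B, C, D, E, breaks at step 1 where A dequeue() → 39 is illegal
one such order, B, A, C, D, E, breaks at step 2 where A dequeue() → 39 is illegal

not linearizable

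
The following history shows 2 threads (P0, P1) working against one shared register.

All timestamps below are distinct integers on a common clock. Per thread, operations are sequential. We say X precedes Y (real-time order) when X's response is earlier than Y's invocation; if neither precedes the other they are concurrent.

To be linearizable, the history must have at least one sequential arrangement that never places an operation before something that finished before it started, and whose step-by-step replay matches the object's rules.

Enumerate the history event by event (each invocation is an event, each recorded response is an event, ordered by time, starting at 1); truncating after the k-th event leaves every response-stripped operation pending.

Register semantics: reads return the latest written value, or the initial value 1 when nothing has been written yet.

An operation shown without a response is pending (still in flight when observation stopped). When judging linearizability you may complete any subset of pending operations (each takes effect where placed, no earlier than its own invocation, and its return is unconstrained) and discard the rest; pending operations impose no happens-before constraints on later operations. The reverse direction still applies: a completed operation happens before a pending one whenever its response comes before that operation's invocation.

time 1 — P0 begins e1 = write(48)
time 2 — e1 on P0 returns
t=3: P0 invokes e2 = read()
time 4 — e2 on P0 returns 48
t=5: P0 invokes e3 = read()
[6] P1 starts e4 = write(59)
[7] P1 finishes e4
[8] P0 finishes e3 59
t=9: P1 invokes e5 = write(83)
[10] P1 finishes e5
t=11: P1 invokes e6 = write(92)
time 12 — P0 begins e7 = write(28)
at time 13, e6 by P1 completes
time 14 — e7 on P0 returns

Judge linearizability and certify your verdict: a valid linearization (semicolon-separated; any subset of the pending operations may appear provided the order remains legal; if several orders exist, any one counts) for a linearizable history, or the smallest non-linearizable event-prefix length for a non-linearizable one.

linearizable — witness: e1; e2; e4; e3; e5; e6; e7

1. e1 write(48), leaving value 48
2. e2 read() → 48, leaving value 48
3. e4 write(59), leaving value 59
4. e3 read() → 59, leaving value 59
5. e5 write(83), leaving value 83
6. e6 write(92), leaving value 92
7. e7 write(28), leaving value 28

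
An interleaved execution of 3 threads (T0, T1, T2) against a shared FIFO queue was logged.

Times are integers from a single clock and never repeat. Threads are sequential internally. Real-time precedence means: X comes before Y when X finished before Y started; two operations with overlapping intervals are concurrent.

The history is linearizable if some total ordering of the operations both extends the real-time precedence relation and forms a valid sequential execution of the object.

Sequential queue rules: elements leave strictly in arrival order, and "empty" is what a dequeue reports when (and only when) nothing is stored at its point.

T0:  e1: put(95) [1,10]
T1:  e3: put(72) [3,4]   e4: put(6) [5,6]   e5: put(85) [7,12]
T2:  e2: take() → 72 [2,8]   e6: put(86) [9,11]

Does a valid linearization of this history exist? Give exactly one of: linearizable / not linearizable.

linearizable

a witness: e3, e1, e2, e4, e5, e6
after step 1 (e3 put(72)): queue <72>
after step 2 (e1 put(95)): queue <72,95>
after step 3 (e2 take() → 72): queue <95>
after step 4 (e4 put(6)): queue <95,6>
after step 5 (e5 put(85)): queue <95,6,85>
after step 6 (e6 put(86)): queue <95,6,85,86>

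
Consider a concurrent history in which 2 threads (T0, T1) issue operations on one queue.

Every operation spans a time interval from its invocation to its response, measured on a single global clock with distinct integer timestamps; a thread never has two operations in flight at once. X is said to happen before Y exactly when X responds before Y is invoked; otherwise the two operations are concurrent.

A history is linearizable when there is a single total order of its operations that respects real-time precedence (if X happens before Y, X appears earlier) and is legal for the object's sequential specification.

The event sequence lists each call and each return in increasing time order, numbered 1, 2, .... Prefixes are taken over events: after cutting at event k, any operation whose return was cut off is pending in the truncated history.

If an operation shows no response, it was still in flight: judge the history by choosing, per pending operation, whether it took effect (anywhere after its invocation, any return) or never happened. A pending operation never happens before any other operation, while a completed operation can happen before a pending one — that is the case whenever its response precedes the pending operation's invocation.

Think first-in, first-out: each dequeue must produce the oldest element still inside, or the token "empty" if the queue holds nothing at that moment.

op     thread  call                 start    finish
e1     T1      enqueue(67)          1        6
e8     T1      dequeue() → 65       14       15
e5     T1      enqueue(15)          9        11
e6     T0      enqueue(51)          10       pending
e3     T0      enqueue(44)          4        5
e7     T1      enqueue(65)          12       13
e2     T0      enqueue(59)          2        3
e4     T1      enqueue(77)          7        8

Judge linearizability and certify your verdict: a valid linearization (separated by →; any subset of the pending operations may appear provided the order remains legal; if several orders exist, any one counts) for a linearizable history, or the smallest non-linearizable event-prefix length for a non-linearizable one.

not linearizable — minimal violating prefix: 15 events

through event 14 a valid linearization exists; event 15 (e8 responding at time 15) ends that
every one of the 3 real-time-consistent orders over 7 completed queue ops fails the sequential spec
every completion of the 1 pending operation (e6) was checked; none linearizes
sample order e1, e2, e3, e4, e5, e7, e8 (pending dropped) stalls at step 7 — e8 dequeue() → 65 has no legal effect
sample order e2, e1, e3, e4, e5, e7, e8 (pending dropped) stalls at step 7 — e8 dequeue() → 65 has no legal effect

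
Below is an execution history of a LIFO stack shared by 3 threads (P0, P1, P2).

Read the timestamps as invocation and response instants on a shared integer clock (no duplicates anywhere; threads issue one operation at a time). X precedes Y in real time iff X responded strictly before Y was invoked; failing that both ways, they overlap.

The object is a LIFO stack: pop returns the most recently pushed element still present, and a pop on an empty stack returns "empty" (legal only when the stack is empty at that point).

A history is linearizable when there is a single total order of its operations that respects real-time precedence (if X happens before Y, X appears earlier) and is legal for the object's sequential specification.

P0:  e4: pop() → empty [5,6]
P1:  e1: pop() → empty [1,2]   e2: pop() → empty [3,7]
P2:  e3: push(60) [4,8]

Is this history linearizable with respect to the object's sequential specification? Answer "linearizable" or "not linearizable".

linearizable

a witness: e1, e2, e4, e3
step 1: e1 pop() → empty — stack <>
step 2: e2 pop() → empty — stack <>
step 3: e4 pop() → empty — stack <>
step 4: e3 push(60) — stack <60>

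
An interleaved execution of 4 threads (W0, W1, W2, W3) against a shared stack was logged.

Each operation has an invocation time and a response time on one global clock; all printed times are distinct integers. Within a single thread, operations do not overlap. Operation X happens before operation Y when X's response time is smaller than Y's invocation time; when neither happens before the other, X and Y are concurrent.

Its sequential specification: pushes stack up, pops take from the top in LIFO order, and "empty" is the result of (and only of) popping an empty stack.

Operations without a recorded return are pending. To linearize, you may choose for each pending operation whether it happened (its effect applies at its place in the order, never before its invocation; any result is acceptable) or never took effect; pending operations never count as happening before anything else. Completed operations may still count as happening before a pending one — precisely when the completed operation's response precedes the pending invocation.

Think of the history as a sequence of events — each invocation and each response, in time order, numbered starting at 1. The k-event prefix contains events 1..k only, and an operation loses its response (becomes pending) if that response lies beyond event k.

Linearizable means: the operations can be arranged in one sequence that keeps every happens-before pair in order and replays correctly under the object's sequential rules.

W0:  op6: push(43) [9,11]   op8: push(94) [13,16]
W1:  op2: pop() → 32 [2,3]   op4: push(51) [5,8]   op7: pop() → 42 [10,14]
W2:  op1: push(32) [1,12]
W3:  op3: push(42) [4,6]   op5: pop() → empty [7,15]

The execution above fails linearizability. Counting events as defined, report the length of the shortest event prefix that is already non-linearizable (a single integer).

events 1..14 are still linearizable — one witness is op1, op2, op3, op4, op5, op7, op6:
step 1: op1 push(32) — stack <32>
step 2: op2 pop() → 32 — stack <>
step 3: op3 push(42) — stack <42>
step 4: op4 push(51) — stack <42,51>
step 5: op5 pop() (pending, included) — stack <42>
step 6: op7 pop() → 42 — stack <>
step 7: op6 push(43) — stack <43>
once event 15 joins (op5's response, time 15), exhaustive search finds no witness
including or dropping the 1 pending operation (op8) in any combination fails
sample order op1, op2, op3, op4, op5, op6, op7 (pending dropped) stalls at step 5 — op5 pop() → empty has no legal effect
sample order op1, op2, op3, op4, op5, op7, op6 (pending dropped) stalls at step 5 — op5 pop() → empty has no legal effect

15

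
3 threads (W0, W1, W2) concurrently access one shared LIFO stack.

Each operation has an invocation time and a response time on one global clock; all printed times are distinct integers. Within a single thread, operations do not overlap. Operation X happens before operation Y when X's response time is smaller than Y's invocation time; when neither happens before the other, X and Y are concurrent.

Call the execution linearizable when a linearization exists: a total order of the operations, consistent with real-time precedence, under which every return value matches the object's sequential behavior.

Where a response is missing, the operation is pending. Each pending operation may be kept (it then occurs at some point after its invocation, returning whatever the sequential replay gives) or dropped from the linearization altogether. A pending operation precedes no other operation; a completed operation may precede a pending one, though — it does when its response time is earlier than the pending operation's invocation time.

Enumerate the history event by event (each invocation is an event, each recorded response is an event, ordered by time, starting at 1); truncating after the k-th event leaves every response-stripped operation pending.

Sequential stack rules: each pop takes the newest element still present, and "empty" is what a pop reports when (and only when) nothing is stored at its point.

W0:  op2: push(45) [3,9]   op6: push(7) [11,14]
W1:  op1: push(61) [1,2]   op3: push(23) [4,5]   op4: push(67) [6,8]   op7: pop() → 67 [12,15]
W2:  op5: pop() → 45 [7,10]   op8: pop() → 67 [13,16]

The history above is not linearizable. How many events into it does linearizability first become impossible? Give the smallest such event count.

16

events 1..15 are linearizable, e.g. via op1, op3, op2, op5, op4, op6, op8, op7:
after step 1 (op1 push(61)): stack <61>
after step 2 (op3 push(23)): stack <61,23>
after step 3 (op2 push(45)): stack <61,23,45>
after step 4 (op5 pop() → 45): stack <61,23>
after step 5 (op4 push(67)): stack <61,23,67>
after step 6 (op6 push(7)): stack <61,23,67,7>
after step 7 (op8 pop() (pending, included)): stack <61,23,67>
after step 8 (op7 pop() → 67): stack <61,23>
include event 16 — op8 responding at 16 — and every candidate order breaks
one such order, op1, op2, op3, op4, op5, op6, op7, op8, breaks at step 5 where op5 pop() → 45 is illegal
one such order, op1, op2, op3, op4, op5, op6, op8, op7, breaks at step 5 where op5 pop() → 45 is illegal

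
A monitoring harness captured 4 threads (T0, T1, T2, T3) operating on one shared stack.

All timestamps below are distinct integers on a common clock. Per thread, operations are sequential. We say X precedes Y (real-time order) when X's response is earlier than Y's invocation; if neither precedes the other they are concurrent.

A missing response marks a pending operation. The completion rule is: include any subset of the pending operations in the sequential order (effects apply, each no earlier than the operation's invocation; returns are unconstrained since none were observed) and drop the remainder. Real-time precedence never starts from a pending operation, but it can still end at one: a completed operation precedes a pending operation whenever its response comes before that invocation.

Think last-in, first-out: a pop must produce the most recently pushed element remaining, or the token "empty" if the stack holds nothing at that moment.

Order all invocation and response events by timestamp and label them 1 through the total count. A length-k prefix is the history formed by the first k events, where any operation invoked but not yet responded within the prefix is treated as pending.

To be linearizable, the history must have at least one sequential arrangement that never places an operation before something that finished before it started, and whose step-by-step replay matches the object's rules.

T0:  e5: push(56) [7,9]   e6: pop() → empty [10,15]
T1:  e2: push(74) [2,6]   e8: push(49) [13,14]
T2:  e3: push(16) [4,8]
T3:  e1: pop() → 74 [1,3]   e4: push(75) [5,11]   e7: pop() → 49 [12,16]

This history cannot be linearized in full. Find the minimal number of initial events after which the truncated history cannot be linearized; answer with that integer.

one valid order for events 1..14 is e2, e1, e3, e4, e5, e6, e7, e8:
step 1: e2 push(74) — stack <74>
step 2: e1 pop() → 74 — stack <>
step 3: e3 push(16) — stack <16>
step 4: e4 push(75) — stack <16,75>
step 5: e5 push(56) — stack <16,75,56>
step 6: e6 pop() (pending, included) — stack <16,75>
step 7: e7 pop() (pending, included) — stack <16>
step 8: e8 push(49) — stack <16,49>
with event 15 included (e6 responding at time 15), all real-time-consistent orders fail
include/drop combinations of the 1 pending operation (e7) were all tried; none helps
e.g. e1, e2, e3, e4, e5, e6, e8 (pending dropped): illegal at step 1, since e1 pop() → 74 cannot apply there
e.g. e1, e2, e3, e4, e5, e8, e6 (pending dropped): illegal at step 1, since e1 pop() → 74 cannot apply there

15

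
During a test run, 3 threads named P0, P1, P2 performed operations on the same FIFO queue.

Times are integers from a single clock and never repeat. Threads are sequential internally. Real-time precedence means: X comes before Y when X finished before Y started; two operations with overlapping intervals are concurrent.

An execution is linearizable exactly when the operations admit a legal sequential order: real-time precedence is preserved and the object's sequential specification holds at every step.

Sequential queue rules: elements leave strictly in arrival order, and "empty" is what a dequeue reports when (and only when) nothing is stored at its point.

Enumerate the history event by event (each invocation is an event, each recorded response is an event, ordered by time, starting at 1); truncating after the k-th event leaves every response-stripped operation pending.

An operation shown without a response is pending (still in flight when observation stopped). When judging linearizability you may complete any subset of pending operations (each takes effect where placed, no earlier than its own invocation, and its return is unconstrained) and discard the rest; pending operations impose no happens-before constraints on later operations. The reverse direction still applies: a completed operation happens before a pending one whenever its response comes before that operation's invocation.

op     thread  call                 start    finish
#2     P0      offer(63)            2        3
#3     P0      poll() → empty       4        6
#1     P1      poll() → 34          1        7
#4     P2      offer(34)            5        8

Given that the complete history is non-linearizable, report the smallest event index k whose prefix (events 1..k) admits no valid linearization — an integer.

7

events 1..6 are linearizable; a witness order is #2, #1, #3:
1. #2 offer(63), leaving queue <63>
2. #1 poll() (pending, included), leaving queue <>
3. #3 poll() → empty, leaving queue <>
adding event 7 (#1 responds at 7) leaves no legal real-time order
every completion of the 1 pending operation (#4) was checked; none linearizes
e.g. #1, #2, #3 (pending dropped): illegal at step 1, since #1 poll() → 34 cannot apply there
e.g. #2, #1, #3 (pending dropped): illegal at step 2, since #1 poll() → 34 cannot apply there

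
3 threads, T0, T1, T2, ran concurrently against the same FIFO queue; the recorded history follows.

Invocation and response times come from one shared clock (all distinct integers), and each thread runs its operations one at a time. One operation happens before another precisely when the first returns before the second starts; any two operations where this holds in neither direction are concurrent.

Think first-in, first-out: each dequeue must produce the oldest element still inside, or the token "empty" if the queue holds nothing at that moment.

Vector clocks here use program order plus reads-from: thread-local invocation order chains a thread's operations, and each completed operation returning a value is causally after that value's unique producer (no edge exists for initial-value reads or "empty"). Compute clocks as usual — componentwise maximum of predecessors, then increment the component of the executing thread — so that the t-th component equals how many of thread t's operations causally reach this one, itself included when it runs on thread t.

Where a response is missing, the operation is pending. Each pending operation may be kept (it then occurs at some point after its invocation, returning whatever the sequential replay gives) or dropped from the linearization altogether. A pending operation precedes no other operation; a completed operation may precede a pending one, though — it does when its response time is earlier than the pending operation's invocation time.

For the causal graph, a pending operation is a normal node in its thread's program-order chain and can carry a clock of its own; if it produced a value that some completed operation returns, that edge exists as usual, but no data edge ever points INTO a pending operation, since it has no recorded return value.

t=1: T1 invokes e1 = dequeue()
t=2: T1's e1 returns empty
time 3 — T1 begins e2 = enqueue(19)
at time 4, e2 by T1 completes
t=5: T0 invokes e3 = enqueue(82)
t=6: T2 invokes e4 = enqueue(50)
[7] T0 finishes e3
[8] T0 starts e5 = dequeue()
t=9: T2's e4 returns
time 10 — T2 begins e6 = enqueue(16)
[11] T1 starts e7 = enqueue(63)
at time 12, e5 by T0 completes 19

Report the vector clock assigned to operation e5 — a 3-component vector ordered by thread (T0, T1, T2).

(2, 2, 0)

invoked at 6, e4 has no predecessors; its own T2 bump gives (0, 0, 1)
invoked at 1, e1 has no predecessors; its own T1 bump gives (0, 1, 0)
invoked at 5, e3 has no predecessors; its own T0 bump gives (1, 0, 0)
e6 (invocation 10): componentwise max over VC(e4)=(0, 0, 1), +1 at T2, giving (0, 0, 2)
e2 (invocation 3): componentwise max over VC(e1)=(0, 1, 0), +1 at T1, giving (0, 2, 0)
e7 (invocation 11): componentwise max over VC(e2)=(0, 2, 0), +1 at T1, giving (0, 3, 0)
e5 (invocation 8): componentwise max over VC(e2)=(0, 2, 0), VC(e3)=(1, 0, 0), +1 at T0, giving (2, 2, 0)
target: VC(e5) = (2, 2, 0)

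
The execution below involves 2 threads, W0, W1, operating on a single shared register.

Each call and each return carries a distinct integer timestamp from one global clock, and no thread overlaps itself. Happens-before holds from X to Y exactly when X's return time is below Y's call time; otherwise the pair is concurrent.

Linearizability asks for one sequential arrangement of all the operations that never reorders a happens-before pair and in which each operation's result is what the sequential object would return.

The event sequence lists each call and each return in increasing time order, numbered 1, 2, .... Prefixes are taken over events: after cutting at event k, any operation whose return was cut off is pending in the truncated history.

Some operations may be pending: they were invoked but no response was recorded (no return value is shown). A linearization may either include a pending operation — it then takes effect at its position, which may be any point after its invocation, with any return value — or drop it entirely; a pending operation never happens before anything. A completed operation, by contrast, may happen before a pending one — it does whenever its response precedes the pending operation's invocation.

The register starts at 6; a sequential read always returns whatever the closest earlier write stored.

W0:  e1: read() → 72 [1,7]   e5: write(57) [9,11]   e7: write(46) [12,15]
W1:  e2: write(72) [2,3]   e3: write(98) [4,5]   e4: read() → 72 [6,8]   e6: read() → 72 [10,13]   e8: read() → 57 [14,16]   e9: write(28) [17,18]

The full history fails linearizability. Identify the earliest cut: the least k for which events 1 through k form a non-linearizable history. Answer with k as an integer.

a valid linearization of events 1..7 exists, for instance e2, e1, e3:
step 1: e2 write(72) — value 72
step 2: e1 read() → 72 — value 72
step 3: e3 write(98) — value 98
include event 8 — e4 responding at 8 — and every candidate order breaks
sample order e1, e2, e3, e4 stalls at step 1 — e1 read() → 72 has no legal effect
sample order e2, e1, e3, e4 stalls at step 4 — e4 read() → 72 has no legal effect

8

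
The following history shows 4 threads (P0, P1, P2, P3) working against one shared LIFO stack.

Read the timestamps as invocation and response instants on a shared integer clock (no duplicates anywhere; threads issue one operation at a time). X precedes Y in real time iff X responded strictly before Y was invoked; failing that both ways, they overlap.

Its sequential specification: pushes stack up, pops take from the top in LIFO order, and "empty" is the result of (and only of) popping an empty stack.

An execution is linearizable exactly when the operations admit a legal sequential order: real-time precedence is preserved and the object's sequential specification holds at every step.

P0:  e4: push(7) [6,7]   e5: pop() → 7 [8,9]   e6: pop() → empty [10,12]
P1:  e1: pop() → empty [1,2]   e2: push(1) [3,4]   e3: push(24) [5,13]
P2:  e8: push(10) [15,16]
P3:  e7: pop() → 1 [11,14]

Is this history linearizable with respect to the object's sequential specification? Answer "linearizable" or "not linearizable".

linearizable

witness order: e1, e2, e4, e5, e7, e6, e3, e8
1. e1 pop() → empty, leaving stack <>
2. e2 push(1), leaving stack <1>
3. e4 push(7), leaving stack <1,7>
4. e5 pop() → 7, leaving stack <1>
5. e7 pop() → 1, leaving stack <>
6. e6 pop() → empty, leaving stack <>
7. e3 push(24), leaving stack <24>
8. e8 push(10), leaving stack <24,10>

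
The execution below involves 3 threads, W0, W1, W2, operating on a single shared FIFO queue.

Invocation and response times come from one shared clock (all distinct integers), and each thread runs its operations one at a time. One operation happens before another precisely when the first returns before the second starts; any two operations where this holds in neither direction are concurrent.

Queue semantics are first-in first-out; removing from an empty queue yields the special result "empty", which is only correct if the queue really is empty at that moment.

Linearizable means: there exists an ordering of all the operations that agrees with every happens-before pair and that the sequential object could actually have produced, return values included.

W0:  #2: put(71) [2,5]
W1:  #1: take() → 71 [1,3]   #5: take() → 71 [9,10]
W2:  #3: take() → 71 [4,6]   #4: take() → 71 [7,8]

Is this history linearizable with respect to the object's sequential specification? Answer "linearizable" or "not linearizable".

through event 5 a valid linearization exists; event 6 (#3 responding at time 6) ends that
no legal order exists: 3 real-time-consistent candidates over 3 completed FIFO queue operations, all rejected
sample order #1, #2, #3 stalls at step 1 — #1 take() → 71 has no legal effect
sample order #1, #3, #2 stalls at step 1 — #1 take() → 71 has no legal effect

not linearizable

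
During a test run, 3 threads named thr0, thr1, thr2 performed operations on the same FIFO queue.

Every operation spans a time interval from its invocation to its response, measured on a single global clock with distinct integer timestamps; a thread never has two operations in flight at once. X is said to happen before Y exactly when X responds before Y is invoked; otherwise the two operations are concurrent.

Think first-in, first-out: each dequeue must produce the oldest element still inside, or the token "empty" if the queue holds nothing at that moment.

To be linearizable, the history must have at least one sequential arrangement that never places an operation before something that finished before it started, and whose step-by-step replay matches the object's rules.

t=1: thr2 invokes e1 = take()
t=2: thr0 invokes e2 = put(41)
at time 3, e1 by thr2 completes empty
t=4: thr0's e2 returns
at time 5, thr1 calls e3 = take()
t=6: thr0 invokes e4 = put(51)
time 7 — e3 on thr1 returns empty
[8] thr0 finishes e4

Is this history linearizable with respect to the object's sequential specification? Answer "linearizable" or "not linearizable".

not linearizable

the violation lands at event 7, e3's response at time 7: events 1..6 linearize, events 1..7 do not
real-time-consistent orders of the 3 completed operations: 2 — all fail the FIFO queue replay
no completion choice of the 1 pending operation (e4) rescues it — every subset was tried
e.g. e1, e2, e3 (pending dropped): illegal at step 3, since e3 take() → empty cannot apply there
e.g. e2, e1, e3 (pending dropped): illegal at step 2, since e1 take() → empty cannot apply there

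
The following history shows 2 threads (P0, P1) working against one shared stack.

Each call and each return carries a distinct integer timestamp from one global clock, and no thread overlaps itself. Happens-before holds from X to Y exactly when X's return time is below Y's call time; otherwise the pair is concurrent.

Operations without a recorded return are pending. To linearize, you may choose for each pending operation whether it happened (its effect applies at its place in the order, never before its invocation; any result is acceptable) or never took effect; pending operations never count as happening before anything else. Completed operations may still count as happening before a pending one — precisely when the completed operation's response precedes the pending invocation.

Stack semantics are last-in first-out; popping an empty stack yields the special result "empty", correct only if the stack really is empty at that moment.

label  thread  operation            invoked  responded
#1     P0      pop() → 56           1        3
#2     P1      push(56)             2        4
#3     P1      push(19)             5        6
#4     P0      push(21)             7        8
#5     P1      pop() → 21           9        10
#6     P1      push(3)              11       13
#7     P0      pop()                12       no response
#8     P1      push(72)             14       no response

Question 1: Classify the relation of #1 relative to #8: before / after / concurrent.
#1 spans [1,3], #8 spans [14,…)
resp(#1)=3 < inv(#8)=14

before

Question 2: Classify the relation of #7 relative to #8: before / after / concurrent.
#7 spans [12,…), #8 spans [14,…)
the intervals overlap in both directions

concurrent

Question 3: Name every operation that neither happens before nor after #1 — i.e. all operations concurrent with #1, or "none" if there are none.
#1 spans [1,3]; an op avoiding the whole window 1..3 is ordered, any other is concurrent
#2 [2,4]: concurrent
#3 [5,6]: after
#4 [7,8]: after
#5 [9,10]: after
#6 [11,13]: after
#7 [12,…): after
#8 [14,…): after

#2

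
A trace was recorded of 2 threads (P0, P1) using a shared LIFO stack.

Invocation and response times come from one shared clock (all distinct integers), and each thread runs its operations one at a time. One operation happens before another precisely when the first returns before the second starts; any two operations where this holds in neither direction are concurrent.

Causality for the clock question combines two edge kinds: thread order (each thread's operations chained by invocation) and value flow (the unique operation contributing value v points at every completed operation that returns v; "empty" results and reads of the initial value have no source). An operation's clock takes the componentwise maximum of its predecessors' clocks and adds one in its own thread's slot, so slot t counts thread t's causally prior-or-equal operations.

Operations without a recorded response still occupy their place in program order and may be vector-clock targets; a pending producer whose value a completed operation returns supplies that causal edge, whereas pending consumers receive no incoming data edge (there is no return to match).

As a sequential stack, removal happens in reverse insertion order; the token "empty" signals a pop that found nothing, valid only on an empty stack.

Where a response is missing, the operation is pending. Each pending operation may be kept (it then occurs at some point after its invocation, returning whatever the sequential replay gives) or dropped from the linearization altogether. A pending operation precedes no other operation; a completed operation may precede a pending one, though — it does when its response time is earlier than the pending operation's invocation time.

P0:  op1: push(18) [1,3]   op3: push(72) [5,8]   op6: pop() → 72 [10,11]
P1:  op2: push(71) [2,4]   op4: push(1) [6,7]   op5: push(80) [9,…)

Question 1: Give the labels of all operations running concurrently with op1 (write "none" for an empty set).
Answer: op2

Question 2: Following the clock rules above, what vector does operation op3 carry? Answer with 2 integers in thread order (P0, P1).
Answer: (2, 0)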